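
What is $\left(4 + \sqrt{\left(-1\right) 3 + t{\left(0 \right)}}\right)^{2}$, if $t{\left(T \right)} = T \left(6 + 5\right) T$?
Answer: $\left(4 + i \sqrt{3}\right)^{2} \approx 13.0 + 13.856 i$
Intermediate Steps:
$t{\left(T \right)} = 11 T^{2}$ ($t{\left(T \right)} = T 11 T = 11 T T = 11 T^{2}$)
$\left(4 + \sqrt{\left(-1\right) 3 + t{\left(0 \right)}}\right)^{2} = \left(4 + \sqrt{\left(-1\right) 3 + 11 \cdot 0^{2}}\right)^{2} = \left(4 + \sqrt{-3 + 11 \cdot 0}\right)^{2} = \left(4 + \sqrt{-3 + 0}\right)^{2} = \left(4 + \sqrt{-3}\right)^{2} = \left(4 + i \sqrt{3}\right)^{2}$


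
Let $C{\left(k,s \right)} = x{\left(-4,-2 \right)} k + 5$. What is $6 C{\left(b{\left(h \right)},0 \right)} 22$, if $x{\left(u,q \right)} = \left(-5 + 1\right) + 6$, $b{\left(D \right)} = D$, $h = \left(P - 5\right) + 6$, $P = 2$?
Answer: $1452$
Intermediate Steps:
$h = 3$ ($h = \left(2 - 5\right) + 6 = -3 + 6 = 3$)
$x{\left(u,q \right)} = 2$ ($x{\left(u,q \right)} = -4 + 6 = 2$)
$C{\left(k,s \right)} = 5 + 2 k$ ($C{\left(k,s \right)} = 2 k + 5 = 5 + 2 k$)
$6 C{\left(b{\left(h \right)},0 \right)} 22 = 6 \left(5 + 2 \cdot 3\right) 22 = 6 \left(5 + 6\right) 22 = 6 \cdot 11 \cdot 22 = 66 \cdot 22 = 1452$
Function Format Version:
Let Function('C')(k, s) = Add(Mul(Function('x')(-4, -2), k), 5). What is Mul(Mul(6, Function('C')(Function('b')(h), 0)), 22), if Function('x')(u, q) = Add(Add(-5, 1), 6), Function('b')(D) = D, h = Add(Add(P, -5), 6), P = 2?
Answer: 1452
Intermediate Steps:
h = 3 (h = Add(Add(2, -5), 6) = Add(-3, 6) = 3)
Function('x')(u, q) = 2 (Function('x')(u, q) = Add(-4, 6) = 2)
Function('C')(k, s) = Add(5, Mul(2, k)) (Function('C')(k, s) = Add(Mul(2, k), 5) = Add(5, Mul(2, k)))
Mul(Mul(6, Function('C')(Function('b')(h), 0)), 22) = Mul(Mul(6, Add(5, Mul(2, 3))), 22) = Mul(Mul(6, Add(5, 6)), 22) = Mul(Mul(6, 11), 22) = Mul(66, 22) = 1452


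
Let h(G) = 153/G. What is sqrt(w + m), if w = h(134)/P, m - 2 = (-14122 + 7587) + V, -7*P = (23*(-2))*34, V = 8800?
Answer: sqrt(86134623398)/6164 ≈ 47.613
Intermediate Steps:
P = 1564/7 (P = -23*(-2)*34/7 = -(-46)*34/7 = -1/7*(-1564) = 1564/7 ≈ 223.43)
m = 2267 (m = 2 + ((-14122 + 7587) + 8800) = 2 + (-6535 + 8800) = 2 + 2265 = 2267)
w = 63/12328 (w = (153/134)/(1564/7) = (153*(1/134))*(7/1564) = (153/134)*(7/1564) = 63/12328 ≈ 0.0051103)
sqrt(w + m) = sqrt(63/12328 + 2267) = sqrt(27947639/12328) = sqrt(86134623398)/6164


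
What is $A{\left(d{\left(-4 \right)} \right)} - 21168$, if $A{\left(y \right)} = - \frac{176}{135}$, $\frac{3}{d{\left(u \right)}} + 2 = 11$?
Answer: $- \frac{2857856}{135} \approx -21169.0$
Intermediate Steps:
$d{\left(u \right)} = \frac{1}{3}$ ($d{\left(u \right)} = \frac{3}{-2 + 11} = \frac{3}{9} = 3 \cdot \frac{1}{9} = \frac{1}{3}$)
$A{\left(y \right)} = - \frac{176}{135}$ ($A{\left(y \right)} = \left(-176\right) \frac{1}{135} = - \frac{176}{135}$)
$A{\left(d{\left(-4 \right)} \right)} - 21168 = - \frac{176}{135} - 21168 = - \frac{2857856}{135}$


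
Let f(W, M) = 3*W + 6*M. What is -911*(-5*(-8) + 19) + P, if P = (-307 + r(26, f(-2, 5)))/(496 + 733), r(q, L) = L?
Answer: -66057804/1229 ≈ -53749.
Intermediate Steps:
P = -283/1229 (P = (-307 + (3*(-2) + 6*5))/(496 + 733) = (-307 + (-6 + 30))/1229 = (-307 + 24)*(1/1229) = -283*1/1229 = -283/1229 ≈ -0.23027)
-911*(-5*(-8) + 19) + P = -911*(-5*(-8) + 19) - 283/1229 = -911*(40 + 19) - 283/1229 = -911*59 - 283/1229 = -53749 - 283/1229 = -66057804/1229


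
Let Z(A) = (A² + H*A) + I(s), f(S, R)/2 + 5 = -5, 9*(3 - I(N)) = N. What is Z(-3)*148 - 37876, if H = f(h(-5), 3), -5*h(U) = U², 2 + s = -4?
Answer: -81364/3 ≈ -27121.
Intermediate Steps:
s = -6 (s = -2 - 4 = -6)
I(N) = 3 - N/9
h(U) = -U²/5
f(S, R) = -20 (f(S, R) = -10 + 2*(-5) = -10 - 10 = -20)
H = -20
Z(A) = 11/3 + A² - 20*A (Z(A) = (A² - 20*A) + (3 - ⅑*(-6)) = (A² - 20*A) + (3 + ⅔) = (A² - 20*A) + 11/3 = 11/3 + A² - 20*A)
Z(-3)*148 - 37876 = (11/3 + (-3)² - 20*(-3))*148 - 37876 = (11/3 + 9 + 60)*148 - 37876 = (218/3)*148 - 37876 = 32264/3 - 37876 = -81364/3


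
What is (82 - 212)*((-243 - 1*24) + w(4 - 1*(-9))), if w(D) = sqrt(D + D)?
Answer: 34710 - 130*sqrt(26) ≈ 34047.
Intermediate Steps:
w(D) = sqrt(2)*sqrt(D) (w(D) = sqrt(2*D) = sqrt(2)*sqrt(D))
(82 - 212)*((-243 - 1*24) + w(4 - 1*(-9))) = (82 - 212)*((-243 - 1*24) + sqrt(2)*sqrt(4 - 1*(-9))) = -130*((-243 - 24) + sqrt(2)*sqrt(4 + 9)) = -130*(-267 + sqrt(2)*sqrt(13)) = -130*(-267 + sqrt(26)) = 34710 - 130*sqrt(26)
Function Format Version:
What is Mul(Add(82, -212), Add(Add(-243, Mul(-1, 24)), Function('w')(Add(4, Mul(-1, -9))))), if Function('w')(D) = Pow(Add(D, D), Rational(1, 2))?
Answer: Add(34710, Mul(-130, Pow(26, Rational(1, 2)))) ≈ 34047.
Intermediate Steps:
Function('w')(D) = Mul(Pow(2, Rational(1, 2)), Pow(D, Rational(1, 2))) (Function('w')(D) = Pow(Mul(2, D), Rational(1, 2)) = Mul(Pow(2, Rational(1, 2)), Pow(D, Rational(1, 2))))
Mul(Add(82, -212), Add(Add(-243, Mul(-1, 24)), Function('w')(Add(4, Mul(-1, -9))))) = Mul(Add(82, -212), Add(Add(-243, Mul(-1, 24)), Mul(Pow(2, Rational(1, 2)), Pow(Add(4, Mul(-1, -9)), Rational(1, 2))))) = Mul(-130, Add(Add(-243, -24), Mul(Pow(2, Rational(1, 2)), Pow(Add(4, 9), Rational(1, 2))))) = Mul(-130, Add(-267, Mul(Pow(2, Rational(1, 2)), Pow(13, Rational(1, 2))))) = Mul(-130, Add(-267, Pow(26, Rational(1, 2)))) = Add(34710, Mul(-130, Pow(26, Rational(1, 2))))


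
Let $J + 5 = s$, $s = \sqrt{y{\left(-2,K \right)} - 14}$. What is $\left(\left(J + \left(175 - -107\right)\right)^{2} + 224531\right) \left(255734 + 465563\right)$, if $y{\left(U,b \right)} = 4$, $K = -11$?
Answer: $217290721250 + 399598538 i \sqrt{10} \approx 2.1729 \cdot 10^{11} + 1.2636 \cdot 10^{9} i$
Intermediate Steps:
$s = i \sqrt{10}$ ($s = \sqrt{4 - 14} = \sqrt{-10} = i \sqrt{10} \approx 3.1623 i$)
$J = -5 + i \sqrt{10} \approx -5.0 + 3.1623 i$
$\left(\left(J + \left(175 - -107\right)\right)^{2} + 224531\right) \left(255734 + 465563\right) = \left(\left(\left(-5 + i \sqrt{10}\right) + \left(175 - -107\right)\right)^{2} + 224531\right) \left(255734 + 465563\right) = \left(\left(\left(-5 + i \sqrt{10}\right) + \left(175 + 107\right)\right)^{2} + 224531\right) 721297 = \left(\left(\left(-5 + i \sqrt{10}\right) + 282\right)^{2} + 224531\right) 721297 = \left(\left(277 + i \sqrt{10}\right)^{2} + 224531\right) 721297 = \left(224531 + \left(277 + i \sqrt{10}\right)^{2}\right) 721297 = 161953536707 + 721297 \left(277 + i \sqrt{10}\right)^{2}$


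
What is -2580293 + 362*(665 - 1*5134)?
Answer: -4198071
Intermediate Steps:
-2580293 + 362*(665 - 1*5134) = -2580293 + 362*(665 - 5134) = -2580293 + 362*(-4469) = -2580293 - 1617778 = -4198071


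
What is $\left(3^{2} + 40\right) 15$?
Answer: $735$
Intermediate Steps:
$\left(3^{2} + 40\right) 15 = \left(9 + 40\right) 15 = 49 \cdot 15 = 735$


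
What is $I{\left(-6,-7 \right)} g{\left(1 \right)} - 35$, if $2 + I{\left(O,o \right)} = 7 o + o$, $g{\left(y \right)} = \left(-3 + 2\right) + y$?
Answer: $-35$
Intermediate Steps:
$g{\left(y \right)} = -1 + y$
$I{\left(O,o \right)} = -2 + 8 o$ ($I{\left(O,o \right)} = -2 + \left(7 o + o\right) = -2 + 8 o$)
$I{\left(-6,-7 \right)} g{\left(1 \right)} - 35 = \left(-2 + 8 \left(-7\right)\right) \left(-1 + 1\right) - 35 = \left(-2 - 56\right) 0 - 35 = \left(-58\right) 0 - 35 = 0 - 35 = -35$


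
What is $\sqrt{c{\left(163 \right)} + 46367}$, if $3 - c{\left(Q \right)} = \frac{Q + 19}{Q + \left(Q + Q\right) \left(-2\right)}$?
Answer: $\frac{2 \sqrt{2772032442}}{489} \approx 215.34$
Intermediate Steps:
$c{\left(Q \right)} = 3 + \frac{19 + Q}{3 Q}$ ($c{\left(Q \right)} = 3 - \frac{Q + 19}{Q + \left(Q + Q\right) \left(-2\right)} = 3 - \frac{19 + Q}{Q + 2 Q \left(-2\right)} = 3 - \frac{19 + Q}{Q - 4 Q} = 3 - \frac{19 + Q}{\left(-3\right) Q} = 3 - \left(19 + Q\right) \left(- \frac{1}{3 Q}\right) = 3 - - \frac{19 + Q}{3 Q} = 3 + \frac{19 + Q}{3 Q}$)
$\sqrt{c{\left(163 \right)} + 46367} = \sqrt{\frac{19 + 10 \cdot 163}{3 \cdot 163} + 46367} = \sqrt{\frac{1}{3} \cdot \frac{1}{163} \left(19 + 1630\right) + 46367} = \sqrt{\frac{1}{3} \cdot \frac{1}{163} \cdot 1649 + 46367} = \sqrt{\frac{1649}{489} + 46367} = \sqrt{\frac{22675112}{489}} = \frac{2 \sqrt{2772032442}}{489}$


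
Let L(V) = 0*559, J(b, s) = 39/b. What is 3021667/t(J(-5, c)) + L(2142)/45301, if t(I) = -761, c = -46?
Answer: -3021667/761 ≈ -3970.7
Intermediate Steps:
L(V) = 0
3021667/t(J(-5, c)) + L(2142)/45301 = 3021667/(-761) + 0/45301 = 3021667*(-1/761) + 0*(1/45301) = -3021667/761 + 0 = -3021667/761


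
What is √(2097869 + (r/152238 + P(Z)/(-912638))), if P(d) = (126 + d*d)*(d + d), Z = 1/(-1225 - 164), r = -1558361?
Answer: √4187221775090419789510379382662173967034/44676059298681654 ≈ 1448.4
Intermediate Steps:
Z = -1/1389 (Z = 1/(-1389) = -1/1389 ≈ -0.00071994)
P(d) = 2*d*(126 + d²) (P(d) = (126 + d²)*(2*d) = 2*d*(126 + d²))
√(2097869 + (r/152238 + P(Z)/(-912638))) = √(2097869 + (-1558361/152238 + (2*(-1/1389)*(126 + (-1/1389)²))/(-912638))) = √(2097869 + (-1558361*1/152238 + (2*(-1/1389)*(126 + 1/1929321))*(-1/912638))) = √(2097869 + (-1558361/152238 + (2*(-1/1389)*(243094447/1929321))*(-1/912638))) = √(2097869 + (-1558361/152238 - 486188894/2679826869*(-1/912638))) = √(2097869 + (-1558361/152238 + 243094447/1222855917035211)) = √(2097869 - 635216977572898675595/62055046365868817406) = √(130182722847541277204032219/62055046365868817406) = √4187221775090419789510379382662173967034/44676059298681654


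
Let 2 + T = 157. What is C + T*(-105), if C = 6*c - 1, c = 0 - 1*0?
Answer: -16276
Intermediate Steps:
T = 155 (T = -2 + 157 = 155)
c = 0 (c = 0 + 0 = 0)
C = -1 (C = 6*0 - 1 = 0 - 1 = -1)
C + T*(-105) = -1 + 155*(-105) = -1 - 16275 = -16276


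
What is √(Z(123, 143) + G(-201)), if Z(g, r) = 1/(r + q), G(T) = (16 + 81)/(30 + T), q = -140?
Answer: 2*I*√190/57 ≈ 0.48365*I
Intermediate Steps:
G(T) = 97/(30 + T)
Z(g, r) = 1/(-140 + r) (Z(g, r) = 1/(r - 140) = 1/(-140 + r))
√(Z(123, 143) + G(-201)) = √(1/(-140 + 143) + 97/(30 - 201)) = √(1/3 + 97/(-171)) = √(⅓ + 97*(-1/171)) = √(⅓ - 97/171) = √(-40/171) = 2*I*√190/57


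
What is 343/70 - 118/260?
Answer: 289/65 ≈ 4.4462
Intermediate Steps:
343/70 - 118/260 = 343*(1/70) - 118*1/260 = 49/10 - 59/130 = 289/65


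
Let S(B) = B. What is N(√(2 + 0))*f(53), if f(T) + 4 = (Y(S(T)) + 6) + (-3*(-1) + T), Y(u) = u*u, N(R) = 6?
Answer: 17202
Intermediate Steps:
Y(u) = u²
f(T) = 5 + T + T² (f(T) = -4 + ((T² + 6) + (-3*(-1) + T)) = -4 + ((6 + T²) + (3 + T)) = -4 + (9 + T + T²) = 5 + T + T²)
N(√(2 + 0))*f(53) = 6*(5 + 53 + 53²) = 6*(5 + 53 + 2809) = 6*2867 = 17202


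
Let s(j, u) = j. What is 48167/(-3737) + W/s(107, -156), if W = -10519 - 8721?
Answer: -77053749/399859 ≈ -192.70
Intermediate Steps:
W = -19240
48167/(-3737) + W/s(107, -156) = 48167/(-3737) - 19240/107 = 48167*(-1/3737) - 19240*1/107 = -48167/3737 - 19240/107 = -77053749/399859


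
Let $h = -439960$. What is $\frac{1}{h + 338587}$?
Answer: $- \frac{1}{101373} \approx -9.8646 \cdot 10^{-6}$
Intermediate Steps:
$\frac{1}{h + 338587} = \frac{1}{-439960 + 338587} = \frac{1}{-101373} = - \frac{1}{101373}$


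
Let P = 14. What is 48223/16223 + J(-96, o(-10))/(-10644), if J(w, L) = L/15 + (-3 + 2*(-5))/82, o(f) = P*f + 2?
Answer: 70169782857/23599273640 ≈ 2.9734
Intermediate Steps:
o(f) = 2 + 14*f (o(f) = 14*f + 2 = 2 + 14*f)
J(w, L) = -13/82 + L/15 (J(w, L) = L*(1/15) + (-3 - 10)*(1/82) = L/15 - 13*1/82 = L/15 - 13/82 = -13/82 + L/15)
48223/16223 + J(-96, o(-10))/(-10644) = 48223/16223 + (-13/82 + (2 + 14*(-10))/15)/(-10644) = 48223*(1/16223) + (-13/82 + (2 - 140)/15)*(-1/10644) = 48223/16223 + (-13/82 + (1/15)*(-138))*(-1/10644) = 48223/16223 + (-13/82 - 46/5)*(-1/10644) = 48223/16223 - 3837/410*(-1/10644) = 48223/16223 + 1279/1454680 = 70169782857/23599273640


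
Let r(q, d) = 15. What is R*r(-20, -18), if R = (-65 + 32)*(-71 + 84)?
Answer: -6435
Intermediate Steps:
R = -429 (R = -33*13 = -429)
R*r(-20, -18) = -429*15 = -6435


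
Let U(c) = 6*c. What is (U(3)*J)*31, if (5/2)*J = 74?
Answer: 82584/5 ≈ 16517.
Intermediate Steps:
J = 148/5 (J = (2/5)*74 = 148/5 ≈ 29.600)
(U(3)*J)*31 = ((6*3)*(148/5))*31 = (18*(148/5))*31 = (2664/5)*31 = 82584/5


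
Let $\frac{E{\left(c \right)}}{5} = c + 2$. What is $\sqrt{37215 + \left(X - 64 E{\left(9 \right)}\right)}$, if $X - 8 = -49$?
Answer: $\sqrt{33654} \approx 183.45$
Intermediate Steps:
$X = -41$ ($X = 8 - 49 = -41$)
$E{\left(c \right)} = 10 + 5 c$ ($E{\left(c \right)} = 5 \left(c + 2\right) = 5 \left(2 + c\right) = 10 + 5 c$)
$\sqrt{37215 + \left(X - 64 E{\left(9 \right)}\right)} = \sqrt{37215 - \left(41 + 64 \left(10 + 5 \cdot 9\right)\right)} = \sqrt{37215 - \left(41 + 64 \left(10 + 45\right)\right)} = \sqrt{37215 - 3561} = \sqrt{33654}$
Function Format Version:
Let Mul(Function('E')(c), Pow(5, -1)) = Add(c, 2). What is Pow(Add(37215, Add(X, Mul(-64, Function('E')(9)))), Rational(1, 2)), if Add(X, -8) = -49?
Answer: Pow(33654, Rational(1, 2)) ≈ 183.45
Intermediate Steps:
X = -41 (X = Add(8, -49) = -41)
Function('E')(c) = Add(10, Mul(5, c)) (Function('E')(c) = Mul(5, Add(c, 2)) = Mul(5, Add(2, c)) = Add(10, Mul(5, c)))
Pow(Add(37215, Add(X, Mul(-64, Function('E')(9)))), Rational(1, 2)) = Pow(Add(37215, Add(-41, Mul(-64, Add(10, Mul(5, 9))))), Rational(1, 2)) = Pow(Add(37215, Add(-41, Mul(-64, Add(10, 45)))), Rational(1, 2)) = Pow(Add(37215, Add(-41, Mul(-64, 55))), Rational(1, 2)) = Pow(Add(37215, Add(-41, -3520)), Rational(1, 2)) = Pow(Add(37215, -3561), Rational(1, 2)) = Pow(33654, Rational(1, 2))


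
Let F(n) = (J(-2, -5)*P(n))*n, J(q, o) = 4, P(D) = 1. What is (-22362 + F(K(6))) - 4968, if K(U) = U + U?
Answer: -27282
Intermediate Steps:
K(U) = 2*U
F(n) = 4*n (F(n) = (4*1)*n = 4*n)
(-22362 + F(K(6))) - 4968 = (-22362 + 4*(2*6)) - 4968 = (-22362 + 4*12) - 4968 = (-22362 + 48) - 4968 = -22314 - 4968 = -27282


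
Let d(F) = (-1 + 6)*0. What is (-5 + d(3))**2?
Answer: 25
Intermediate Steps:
d(F) = 0 (d(F) = 5*0 = 0)
(-5 + d(3))**2 = (-5 + 0)**2 = (-5)**2 = 25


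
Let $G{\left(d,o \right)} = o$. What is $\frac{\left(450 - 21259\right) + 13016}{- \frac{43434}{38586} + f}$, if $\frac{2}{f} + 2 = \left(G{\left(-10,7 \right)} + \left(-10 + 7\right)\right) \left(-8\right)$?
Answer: $\frac{851985311}{129494} \approx 6579.3$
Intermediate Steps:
$f = - \frac{1}{17}$ ($f = \frac{2}{-2 + \left(7 + \left(-10 + 7\right)\right) \left(-8\right)} = \frac{2}{-2 + \left(7 - 3\right) \left(-8\right)} = \frac{2}{-2 + 4 \left(-8\right)} = \frac{2}{-2 - 32} = \frac{2}{-34} = 2 \left(- \frac{1}{34}\right) = - \frac{1}{17} \approx -0.058824$)
$\frac{\left(450 - 21259\right) + 13016}{- \frac{43434}{38586} + f} = \frac{\left(450 - 21259\right) + 13016}{- \frac{43434}{38586} - \frac{1}{17}} = \frac{-20809 + 13016}{\left(-43434\right) \frac{1}{38586} - \frac{1}{17}} = - \frac{7793}{- \frac{7239}{6431} - \frac{1}{17}} = - \frac{7793}{- \frac{129494}{109327}} = \left(-7793\right) \left(- \frac{109327}{129494}\right) = \frac{851985311}{129494}$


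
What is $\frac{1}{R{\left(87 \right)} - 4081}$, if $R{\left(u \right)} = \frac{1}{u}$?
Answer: $- \frac{87}{355046} \approx -0.00024504$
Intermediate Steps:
$\frac{1}{R{\left(87 \right)} - 4081} = \frac{1}{\frac{1}{87} - 4081} = \frac{1}{- \frac{355046}{87}} = - \frac{87}{355046}$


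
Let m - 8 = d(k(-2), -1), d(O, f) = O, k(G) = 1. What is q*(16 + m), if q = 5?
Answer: 125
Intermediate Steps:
m = 9 (m = 8 + 1 = 9)
q*(16 + m) = 5*(16 + 9) = 5*25 = 125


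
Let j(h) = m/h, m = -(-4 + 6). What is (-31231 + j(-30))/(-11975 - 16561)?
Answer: 58558/53505 ≈ 1.0944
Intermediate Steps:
m = -2 (m = -1*2 = -2)
j(h) = -2/h
(-31231 + j(-30))/(-11975 - 16561) = (-31231 - 2/(-30))/(-11975 - 16561) = (-31231 - 2*(-1/30))/(-28536) = (-31231 + 1/15)*(-1/28536) = -468464/15*(-1/28536) = 58558/53505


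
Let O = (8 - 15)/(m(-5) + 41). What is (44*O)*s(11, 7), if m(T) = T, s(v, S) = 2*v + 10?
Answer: -2464/9 ≈ -273.78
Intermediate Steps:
s(v, S) = 10 + 2*v
O = -7/36 (O = (8 - 15)/(-5 + 41) = -7/36 ≈ -0.19444)
(44*O)*s(11, 7) = (44*(-7/36))*(10 + 2*11) = -77*(10 + 22)/9 = -77/9*32 = -2464/9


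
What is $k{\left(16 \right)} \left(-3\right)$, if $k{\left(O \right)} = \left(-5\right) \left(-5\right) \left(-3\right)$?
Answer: $225$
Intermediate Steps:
$k{\left(O \right)} = -75$ ($k{\left(O \right)} = 25 \left(-3\right) = -75$)
$k{\left(16 \right)} \left(-3\right) = \left(-75\right) \left(-3\right) = 225$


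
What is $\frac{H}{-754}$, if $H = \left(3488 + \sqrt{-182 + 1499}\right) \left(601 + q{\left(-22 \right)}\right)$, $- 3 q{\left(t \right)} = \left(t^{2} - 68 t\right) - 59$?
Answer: $\frac{205792}{1131} + \frac{59 \sqrt{1317}}{1131} \approx 183.85$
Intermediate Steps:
$q{\left(t \right)} = \frac{59}{3} - \frac{t^{2}}{3} + \frac{68 t}{3}$ ($q{\left(t \right)} = - \frac{\left(t^{2} - 68 t\right) - 59}{3} = - \frac{-59 + t^{2} - 68 t}{3} = \frac{59}{3} - \frac{t^{2}}{3} + \frac{68 t}{3}$)
$H = - \frac{411584}{3} - \frac{118 \sqrt{1317}}{3}$ ($H = \left(3488 + \sqrt{-182 + 1499}\right) \left(601 + \left(\frac{59}{3} - \frac{\left(-22\right)^{2}}{3} + \frac{68}{3} \left(-22\right)\right)\right) = \left(3488 + \sqrt{1317}\right) \left(601 - \frac{1921}{3}\right) = \left(3488 + \sqrt{1317}\right) \left(- \frac{118}{3}\right) = - \frac{411584}{3} - \frac{118 \sqrt{1317}}{3} \approx -1.3862 \cdot 10^{5}$)
$\frac{H}{-754} = \frac{- \frac{411584}{3} - \frac{118 \sqrt{1317}}{3}}{-754} = \left(- \frac{411584}{3} - \frac{118 \sqrt{1317}}{3}\right) \left(- \frac{1}{754}\right) = \frac{205792}{1131} + \frac{59 \sqrt{1317}}{1131}$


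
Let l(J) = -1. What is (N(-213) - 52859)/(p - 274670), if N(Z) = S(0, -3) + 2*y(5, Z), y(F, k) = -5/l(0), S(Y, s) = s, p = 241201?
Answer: 52852/33469 ≈ 1.5791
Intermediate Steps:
y(F, k) = 5 (y(F, k) = -5/(-1) = -5*(-1) = 5)
N(Z) = 7 (N(Z) = -3 + 2*5 = -3 + 10 = 7)
(N(-213) - 52859)/(p - 274670) = (7 - 52859)/(241201 - 274670) = -52852/(-33469) = -52852*(-1/33469) = 52852/33469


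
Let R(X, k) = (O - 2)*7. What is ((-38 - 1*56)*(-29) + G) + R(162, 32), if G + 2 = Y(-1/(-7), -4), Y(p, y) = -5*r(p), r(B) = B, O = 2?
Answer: 19063/7 ≈ 2723.3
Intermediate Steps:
R(X, k) = 0 (R(X, k) = (2 - 2)*7 = 0*7 = 0)
Y(p, y) = -5*p
G = -19/7 (G = -2 - (-5)/(-7) = -2 - (-5)*(-1)/7 = -2 - 5*1/7 = -2 - 5/7 = -19/7 ≈ -2.7143)
((-38 - 1*56)*(-29) + G) + R(162, 32) = ((-38 - 1*56)*(-29) - 19/7) + 0 = ((-38 - 56)*(-29) - 19/7) + 0 = (-94*(-29) - 19/7) + 0 = (2726 - 19/7) + 0 = 19063/7 + 0 = 19063/7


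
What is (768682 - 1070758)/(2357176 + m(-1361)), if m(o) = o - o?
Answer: -75519/589294 ≈ -0.12815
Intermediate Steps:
m(o) = 0
(768682 - 1070758)/(2357176 + m(-1361)) = (768682 - 1070758)/(2357176 + 0) = -302076/2357176 = -302076*1/2357176 = -75519/589294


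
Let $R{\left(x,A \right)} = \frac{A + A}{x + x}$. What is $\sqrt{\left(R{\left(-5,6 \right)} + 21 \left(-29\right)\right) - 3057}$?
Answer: $\frac{4 i \sqrt{5730}}{5} \approx 60.557 i$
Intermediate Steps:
$R{\left(x,A \right)} = \frac{A}{x}$ ($R{\left(x,A \right)} = \frac{2 A}{2 x} = 2 A \frac{1}{2 x} = \frac{A}{x}$)
$\sqrt{\left(R{\left(-5,6 \right)} + 21 \left(-29\right)\right) - 3057} = \sqrt{\left(\frac{6}{-5} + 21 \left(-29\right)\right) - 3057} = \sqrt{\left(6 \left(- \frac{1}{5}\right) - 609\right) - 3057} = \sqrt{\left(- \frac{6}{5} - 609\right) - 3057} = \sqrt{- \frac{3051}{5} - 3057} = \sqrt{- \frac{18336}{5}} = \frac{4 i \sqrt{5730}}{5}$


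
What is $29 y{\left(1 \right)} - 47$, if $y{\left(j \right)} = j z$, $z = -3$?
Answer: $-134$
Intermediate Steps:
$y{\left(j \right)} = - 3 j$ ($y{\left(j \right)} = j \left(-3\right) = - 3 j$)
$29 y{\left(1 \right)} - 47 = 29 \left(\left(-3\right) 1\right) - 47 = 29 \left(-3\right) - 47 = -87 - 47 = -134$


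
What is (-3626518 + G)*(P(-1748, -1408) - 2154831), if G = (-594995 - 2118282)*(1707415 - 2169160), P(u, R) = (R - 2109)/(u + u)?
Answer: -496736316719769671167/184 ≈ -2.6997e+18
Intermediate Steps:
P(u, R) = (-2109 + R)/(2*u) (P(u, R) = (-2109 + R)/((2*u)) = (-2109 + R)*(1/(2*u)) = (-2109 + R)/(2*u))
G = 1252842088365 (G = -2713277*(-461745) = 1252842088365)
(-3626518 + G)*(P(-1748, -1408) - 2154831) = (-3626518 + 1252842088365)*((1/2)*(-2109 - 1408)/(-1748) - 2154831) = 1252838461847*((1/2)*(-1/1748)*(-3517) - 2154831) = 1252838461847*(3517/3496 - 2154831) = 1252838461847*(-7533285659/3496) = -496736316719769671167/184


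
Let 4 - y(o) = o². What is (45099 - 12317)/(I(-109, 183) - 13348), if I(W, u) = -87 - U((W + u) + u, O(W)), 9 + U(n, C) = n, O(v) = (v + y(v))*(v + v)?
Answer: -32782/13683 ≈ -2.3958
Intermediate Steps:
y(o) = 4 - o²
O(v) = 2*v*(4 + v - v²) (O(v) = (v + (4 - v²))*(v + v) = (4 + v - v²)*(2*v) = 2*v*(4 + v - v²))
U(n, C) = -9 + n
I(W, u) = -78 - W - 2*u (I(W, u) = -87 - (-9 + ((W + u) + u)) = -87 - (-9 + (W + 2*u)) = -87 - (-9 + W + 2*u) = -87 + (9 - W - 2*u) = -78 - W - 2*u)
(45099 - 12317)/(I(-109, 183) - 13348) = (45099 - 12317)/((-78 - 1*(-109) - 2*183) - 13348) = 32782/((-78 + 109 - 366) - 13348) = 32782/(-335 - 13348) = 32782/(-13683) = 32782*(-1/13683) = -32782/13683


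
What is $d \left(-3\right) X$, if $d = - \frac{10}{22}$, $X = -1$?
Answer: $- \frac{15}{11} \approx -1.3636$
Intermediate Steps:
$d = - \frac{5}{11}$ ($d = \left(-10\right) \frac{1}{22} = - \frac{5}{11} \approx -0.45455$)
$d \left(-3\right) X = \left(- \frac{5}{11}\right) \left(-3\right) \left(-1\right) = \frac{15}{11} \left(-1\right) = - \frac{15}{11}$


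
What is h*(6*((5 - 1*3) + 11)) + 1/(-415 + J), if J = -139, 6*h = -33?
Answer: -237667/554 ≈ -429.00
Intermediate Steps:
h = -11/2 (h = (⅙)*(-33) = -11/2 ≈ -5.5000)
h*(6*((5 - 1*3) + 11)) + 1/(-415 + J) = -33*((5 - 1*3) + 11) + 1/(-415 - 139) = -33*((5 - 3) + 11) + 1/(-554) = -33*(2 + 11) - 1/554 = -33*13 - 1/554 = -11/2*78 - 1/554 = -429 - 1/554 = -237667/554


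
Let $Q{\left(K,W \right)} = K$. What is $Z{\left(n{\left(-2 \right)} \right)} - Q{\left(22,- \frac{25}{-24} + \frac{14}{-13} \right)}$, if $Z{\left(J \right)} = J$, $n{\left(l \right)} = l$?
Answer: $-24$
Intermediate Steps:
$Z{\left(n{\left(-2 \right)} \right)} - Q{\left(22,- \frac{25}{-24} + \frac{14}{-13} \right)} = -2 - 22 = -24$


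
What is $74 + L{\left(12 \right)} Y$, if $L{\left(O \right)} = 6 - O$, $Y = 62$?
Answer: $-298$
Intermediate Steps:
$74 + L{\left(12 \right)} Y = 74 + \left(6 - 12\right) 62 = 74 - 372 = -298$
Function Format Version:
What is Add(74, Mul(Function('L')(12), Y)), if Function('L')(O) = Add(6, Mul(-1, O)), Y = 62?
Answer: -298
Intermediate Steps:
Add(74, Mul(Function('L')(12), Y)) = Add(74, Mul(Add(6, Mul(-1, 12)), 62)) = Add(74, Mul(Add(6, -12), 62)) = Add(74, Mul(-6, 62)) = Add(74, -372) = -298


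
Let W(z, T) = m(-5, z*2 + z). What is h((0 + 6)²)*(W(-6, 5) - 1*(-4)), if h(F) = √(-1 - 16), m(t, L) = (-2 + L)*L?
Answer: 364*I*√17 ≈ 1500.8*I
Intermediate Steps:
m(t, L) = L*(-2 + L)
W(z, T) = 3*z*(-2 + 3*z) (W(z, T) = (z*2 + z)*(-2 + (z*2 + z)) = (2*z + z)*(-2 + (2*z + z)) = (3*z)*(-2 + 3*z) = 3*z*(-2 + 3*z))
h(F) = I*√17 (h(F) = √(-17) = I*√17)
h((0 + 6)²)*(W(-6, 5) - 1*(-4)) = (I*√17)*(3*(-6)*(-2 + 3*(-6)) - 1*(-4)) = (I*√17)*(3*(-6)*(-2 - 18) + 4) = (I*√17)*(3*(-6)*(-20) + 4) = (I*√17)*(360 + 4) = (I*√17)*364 = 364*I*√17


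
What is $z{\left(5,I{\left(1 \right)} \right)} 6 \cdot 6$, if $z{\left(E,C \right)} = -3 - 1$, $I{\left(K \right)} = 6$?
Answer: $-144$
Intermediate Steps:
$z{\left(E,C \right)} = -4$
$z{\left(5,I{\left(1 \right)} \right)} 6 \cdot 6 = - 4 \cdot 6 \cdot 6 = \left(-4\right) 36 = -144$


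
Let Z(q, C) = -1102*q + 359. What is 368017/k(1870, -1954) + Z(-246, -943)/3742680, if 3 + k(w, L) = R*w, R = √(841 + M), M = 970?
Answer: 1723200317594521/23701965366527880 + 688191790*√1811/6332885891 ≈ 4.6972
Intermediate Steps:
R = √1811 (R = √(841 + 970) = √1811 ≈ 42.556)
Z(q, C) = 359 - 1102*q
k(w, L) = -3 + w*√1811 (k(w, L) = -3 + √1811*w = -3 + w*√1811)
368017/k(1870, -1954) + Z(-246, -943)/3742680 = 368017/(-3 + 1870*√1811) + (359 - 1102*(-246))/3742680 = 368017/(-3 + 1870*√1811) + (359 + 271092)*(1/3742680) = 368017/(-3 + 1870*√1811) + 271451*(1/3742680) = 368017/(-3 + 1870*√1811) + 271451/3742680 = 271451/3742680 + 368017/(-3 + 1870*√1811)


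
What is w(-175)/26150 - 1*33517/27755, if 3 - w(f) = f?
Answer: -87152916/72579325 ≈ -1.2008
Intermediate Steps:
w(f) = 3 - f
w(-175)/26150 - 1*33517/27755 = (3 - 1*(-175))/26150 - 1*33517/27755 = (3 + 175)*(1/26150) - 33517*1/27755 = 178*(1/26150) - 33517/27755 = 89/13075 - 33517/27755 = -87152916/72579325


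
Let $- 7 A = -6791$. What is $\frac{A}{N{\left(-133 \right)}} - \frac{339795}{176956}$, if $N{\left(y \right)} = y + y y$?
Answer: $- \frac{2534773684}{1359154797} \approx -1.865$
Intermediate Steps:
$A = \frac{6791}{7}$ ($A = \left(- \frac{1}{7}\right) \left(-6791\right) = \frac{6791}{7} \approx 970.14$)
$N{\left(y \right)} = y + y^{2}$
$\frac{A}{N{\left(-133 \right)}} - \frac{339795}{176956} = \frac{6791}{7 \left(- 133 \left(1 - 133\right)\right)} - \frac{339795}{176956} = \frac{6791}{7 \left(\left(-133\right) \left(-132\right)\right)} - \frac{339795}{176956} = \frac{6791}{7 \cdot 17556} - \frac{339795}{176956} = \frac{6791}{7} \cdot \frac{1}{17556} - \frac{339795}{176956} = \frac{6791}{122892} - \frac{339795}{176956} = - \frac{2534773684}{1359154797}$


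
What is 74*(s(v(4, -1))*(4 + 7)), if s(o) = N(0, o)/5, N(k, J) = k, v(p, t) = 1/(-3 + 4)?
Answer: 0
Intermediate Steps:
v(p, t) = 1 (v(p, t) = 1/1 = 1)
s(o) = 0 (s(o) = 0/5 = 0*(⅕) = 0)
74*(s(v(4, -1))*(4 + 7)) = 74*(0*(4 + 7)) = 74*(0*11) = 74*0 = 0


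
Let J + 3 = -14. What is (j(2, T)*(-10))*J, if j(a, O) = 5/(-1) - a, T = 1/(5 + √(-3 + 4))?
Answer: -1190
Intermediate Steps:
J = -17 (J = -3 - 14 = -17)
T = ⅙ (T = 1/(5 + √1) = 1/(5 + 1) = 1/6 = ⅙ ≈ 0.16667)
j(a, O) = -5 - a (j(a, O) = 5*(-1) - a = -5 - a)
(j(2, T)*(-10))*J = ((-5 - 1*2)*(-10))*(-17) = ((-5 - 2)*(-10))*(-17) = -7*(-10)*(-17) = 70*(-17) = -1190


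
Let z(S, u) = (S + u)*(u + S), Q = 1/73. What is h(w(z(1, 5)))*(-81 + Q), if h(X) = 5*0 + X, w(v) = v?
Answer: -212832/73 ≈ -2915.5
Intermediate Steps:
Q = 1/73 ≈ 0.013699
z(S, u) = (S + u)**2 (z(S, u) = (S + u)*(S + u) = (S + u)**2)
h(X) = X (h(X) = 0 + X = X)
h(w(z(1, 5)))*(-81 + Q) = (1 + 5)**2*(-81 + 1/73) = 6**2*(-5912/73) = 36*(-5912/73) = -212832/73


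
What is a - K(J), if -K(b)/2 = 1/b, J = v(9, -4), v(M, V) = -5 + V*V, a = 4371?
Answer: 48083/11 ≈ 4371.2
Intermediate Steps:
v(M, V) = -5 + V**2
J = 11 (J = -5 + (-4)**2 = -5 + 16 = 11)
K(b) = -2/b
a - K(J) = 4371 - (-2)/11 = 4371 - 1*(-2/11) = 4371 + 2/11 = 48083/11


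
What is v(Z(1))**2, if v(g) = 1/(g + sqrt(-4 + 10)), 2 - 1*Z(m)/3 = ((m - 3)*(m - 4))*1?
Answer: (12 - sqrt(6))**(-2) ≈ 0.010963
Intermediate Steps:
Z(m) = 6 - 3*(-4 + m)*(-3 + m) (Z(m) = 6 - 3*(m - 3)*(m - 4) = 6 - 3*(-3 + m)*(-4 + m) = 6 - 3*(-4 + m)*(-3 + m))
v(g) = 1/(g + sqrt(6))
v(Z(1))**2 = (1/((-30 - 3*1**2 + 21*1) + sqrt(6)))**2 = (1/((-30 - 3*1 + 21) + sqrt(6)))**2 = (1/((-30 - 3 + 21) + sqrt(6)))**2 = (1/(-12 + sqrt(6)))**2 = (-12 + sqrt(6))**(-2)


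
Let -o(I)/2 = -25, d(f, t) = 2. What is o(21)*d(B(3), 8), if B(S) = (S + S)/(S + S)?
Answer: 100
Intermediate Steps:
B(S) = 1 (B(S) = (2*S)/((2*S)) = (2*S)*(1/(2*S)) = 1)
o(I) = 50 (o(I) = -2*(-25) = 50)
o(21)*d(B(3), 8) = 50*2 = 100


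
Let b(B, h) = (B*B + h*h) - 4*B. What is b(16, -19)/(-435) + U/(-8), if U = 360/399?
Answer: -80074/57855 ≈ -1.3840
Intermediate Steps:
b(B, h) = B² + h² - 4*B (b(B, h) = (B² + h²) - 4*B = B² + h² - 4*B)
U = 120/133 (U = 360*(1/399) = 120/133 ≈ 0.90226)
b(16, -19)/(-435) + U/(-8) = (16² + (-19)² - 4*16)/(-435) + (120/133)/(-8) = (256 + 361 - 64)*(-1/435) + (120/133)*(-⅛) = 553*(-1/435) - 15/133 = -553/435 - 15/133 = -80074/57855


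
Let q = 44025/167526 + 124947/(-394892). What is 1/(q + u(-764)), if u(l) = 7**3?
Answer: 11025779532/3781251254339 ≈ 0.0029159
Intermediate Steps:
u(l) = 343
q = -591125137/11025779532 (q = 44025*(1/167526) + 124947*(-1/394892) = 14675/55842 - 124947/394892 = -591125137/11025779532 ≈ -0.053613)
1/(q + u(-764)) = 1/(-591125137/11025779532 + 343) = 1/(3781251254339/11025779532) = 11025779532/3781251254339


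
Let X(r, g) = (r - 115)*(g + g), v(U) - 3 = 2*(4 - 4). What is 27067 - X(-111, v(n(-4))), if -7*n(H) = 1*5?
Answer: 28423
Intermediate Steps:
n(H) = -5/7
v(U) = 3 (v(U) = 3 + 2*(4 - 4) = 3 + 2*0 = 3 + 0 = 3)
X(r, g) = 2*g*(-115 + r) (X(r, g) = (-115 + r)*(2*g) = 2*g*(-115 + r))
27067 - X(-111, v(n(-4))) = 27067 - 2*3*(-115 - 111) = 27067 - 2*3*(-226) = 27067 - 1*(-1356) = 27067 + 1356 = 28423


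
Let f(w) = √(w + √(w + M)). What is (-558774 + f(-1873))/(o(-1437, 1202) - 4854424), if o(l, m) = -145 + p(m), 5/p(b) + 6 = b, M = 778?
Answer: 668293704/5806064519 - 1196*√(-1873 + I*√1095)/5806064519 ≈ 0.1151 - 8.9153e-6*I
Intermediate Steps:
p(b) = 5/(-6 + b)
o(l, m) = -145 + 5/(-6 + m)
f(w) = √(w + √(778 + w)) (f(w) = √(w + √(w + 778)) = √(w + √(778 + w)))
(-558774 + f(-1873))/(o(-1437, 1202) - 4854424) = (-558774 + √(-1873 + √(778 - 1873)))/(5*(175 - 29*1202)/(-6 + 1202) - 4854424) = (-558774 + √(-1873 + √(-1095)))/(5*(175 - 34858)/1196 - 4854424) = (-558774 + √(-1873 + I*√1095))/(5*(1/1196)*(-34683) - 4854424) = (-558774 + √(-1873 + I*√1095))/(-173415/1196 - 4854424) = (-558774 + √(-1873 + I*√1095))/(-5806064519/1196) = (-558774 + √(-1873 + I*√1095))*(-1196/5806064519) = 668293704/5806064519 - 1196*√(-1873 + I*√1095)/5806064519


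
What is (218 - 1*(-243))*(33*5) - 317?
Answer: 75748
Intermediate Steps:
(218 - 1*(-243))*(33*5) - 317 = (218 + 243)*165 - 317 = 461*165 - 317 = 76065 - 317 = 75748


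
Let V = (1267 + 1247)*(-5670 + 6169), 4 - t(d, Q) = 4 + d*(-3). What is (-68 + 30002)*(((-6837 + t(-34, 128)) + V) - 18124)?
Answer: 36801548082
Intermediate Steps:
t(d, Q) = 3*d (t(d, Q) = 4 - (4 + d*(-3)) = 4 - (4 - 3*d) = 4 + (-4 + 3*d) = 3*d)
V = 1254486 (V = 2514*499 = 1254486)
(-68 + 30002)*(((-6837 + t(-34, 128)) + V) - 18124) = (-68 + 30002)*(((-6837 + 3*(-34)) + 1254486) - 18124) = 29934*(((-6837 - 102) + 1254486) - 18124) = 29934*((-6939 + 1254486) - 18124) = 29934*(1247547 - 18124) = 29934*1229423 = 36801548082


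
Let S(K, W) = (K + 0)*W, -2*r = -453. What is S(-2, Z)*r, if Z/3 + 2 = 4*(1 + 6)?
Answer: -35334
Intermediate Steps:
r = 453/2 (r = -½*(-453) = 453/2 ≈ 226.50)
Z = 78 (Z = -6 + 3*(4*(1 + 6)) = -6 + 3*(4*7) = -6 + 3*28 = -6 + 84 = 78)
S(K, W) = K*W
S(-2, Z)*r = -2*78*(453/2) = -156*453/2 = -35334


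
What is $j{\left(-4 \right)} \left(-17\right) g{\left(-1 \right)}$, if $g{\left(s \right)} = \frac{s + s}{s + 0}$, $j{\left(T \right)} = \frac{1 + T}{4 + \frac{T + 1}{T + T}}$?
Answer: $\frac{816}{35} \approx 23.314$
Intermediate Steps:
$j{\left(T \right)} = \frac{1 + T}{4 + \frac{1 + T}{2 T}}$
$g{\left(s \right)} = 2$ ($g{\left(s \right)} = \frac{2 s}{s} = 2$)
$j{\left(-4 \right)} \left(-17\right) g{\left(-1 \right)} = 2 \left(-4\right) \frac{1}{1 + 9 \left(-4\right)} \left(1 - 4\right) \left(-17\right) 2 = 2 \left(-4\right) \frac{1}{1 - 36} \left(-3\right) \left(-17\right) 2 = 2 \left(-4\right) \frac{1}{-35} \left(-3\right) \left(-17\right) 2 = 2 \left(-4\right) \left(- \frac{1}{35}\right) \left(-3\right) \left(-17\right) 2 = \left(- \frac{24}{35}\right) \left(-17\right) 2 = \frac{408}{35} \cdot 2 = \frac{816}{35}$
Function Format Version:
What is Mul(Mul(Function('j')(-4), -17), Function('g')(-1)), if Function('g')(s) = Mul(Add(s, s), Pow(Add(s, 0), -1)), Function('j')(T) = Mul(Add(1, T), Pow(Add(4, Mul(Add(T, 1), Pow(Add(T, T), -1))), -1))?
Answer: Rational(816, 35) ≈ 23.314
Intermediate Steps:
Function('j')(T) = Mul(Pow(Add(4, Mul(Rational(1, 2), Pow(T, -1), Add(1, T))), -1), Add(1, T)) (Function('j')(T) = Mul(Add(1, T), Pow(Add(4, Mul(Add(1, T), Pow(Mul(2, T), -1))), -1)) = Mul(Add(1, T), Pow(Add(4, Mul(Add(1, T), Mul(Rational(1, 2), Pow(T, -1)))), -1)) = Mul(Add(1, T), Pow(Add(4, Mul(Rational(1, 2), Pow(T, -1), Add(1, T))), -1)) = Mul(Pow(Add(4, Mul(Rational(1, 2), Pow(T, -1), Add(1, T))), -1), Add(1, T)))
Function('g')(s) = 2 (Function('g')(s) = Mul(Mul(2, s), Pow(s, -1)) = 2)
Mul(Mul(Function('j')(-4), -17), Function('g')(-1)) = Mul(Mul(Mul(2, -4, Pow(Add(1, Mul(9, -4)), -1), Add(1, -4)), -17), 2) = Mul(Mul(Mul(2, -4, Pow(Add(1, -36), -1), -3), -17), 2) = Mul(Mul(Mul(2, -4, Pow(-35, -1), -3), -17), 2) = Mul(Mul(Mul(2, -4, Rational(-1, 35), -3), -17), 2) = Mul(Mul(Rational(-24, 35), -17), 2) = Mul(Rational(408, 35), 2) = Rational(816, 35)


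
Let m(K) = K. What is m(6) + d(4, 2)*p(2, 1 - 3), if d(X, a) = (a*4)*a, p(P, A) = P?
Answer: 38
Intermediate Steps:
d(X, a) = 4*a**2 (d(X, a) = (4*a)*a = 4*a**2)
m(6) + d(4, 2)*p(2, 1 - 3) = 6 + (4*2**2)*2 = 6 + (4*4)*2 = 6 + 16*2 = 6 + 32 = 38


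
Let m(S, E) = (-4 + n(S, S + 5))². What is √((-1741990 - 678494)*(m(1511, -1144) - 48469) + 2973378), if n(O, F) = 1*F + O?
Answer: I*√22002341815662 ≈ 4.6907e+6*I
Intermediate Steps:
n(O, F) = F + O
m(S, E) = (1 + 2*S)² (m(S, E) = (-4 + ((S + 5) + S))² = (-4 + ((5 + S) + S))² = (-4 + (5 + 2*S))² = (1 + 2*S)²)
√((-1741990 - 678494)*(m(1511, -1144) - 48469) + 2973378) = √((-1741990 - 678494)*((1 + 2*1511)² - 48469) + 2973378) = √(-2420484*((1 + 3022)² - 48469) + 2973378) = √(-2420484*(3023² - 48469) + 2973378) = √(-2420484*(9138529 - 48469) + 2973378) = √(-2420484*9090060 + 2973378) = √(-22002344789040 + 2973378) = √(-22002341815662) = I*√22002341815662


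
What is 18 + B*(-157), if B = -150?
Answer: 23568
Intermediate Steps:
18 + B*(-157) = 18 - 150*(-157) = 18 + 23550 = 23568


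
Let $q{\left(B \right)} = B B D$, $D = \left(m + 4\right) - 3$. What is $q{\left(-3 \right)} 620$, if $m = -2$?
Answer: $-5580$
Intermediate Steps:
$D = -1$ ($D = \left(-2 + 4\right) - 3 = 2 - 3 = -1$)
$q{\left(B \right)} = - B^{2}$ ($q{\left(B \right)} = B B \left(-1\right) = B^{2} \left(-1\right) = - B^{2}$)
$q{\left(-3 \right)} 620 = - \left(-3\right)^{2} \cdot 620 = \left(-1\right) 9 \cdot 620 = \left(-9\right) 620 = -5580$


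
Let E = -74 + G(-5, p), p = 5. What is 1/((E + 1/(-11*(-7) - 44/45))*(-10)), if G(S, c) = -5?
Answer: 3421/2702140 ≈ 0.0012660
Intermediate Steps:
E = -79 (E = -74 - 5 = -79)
1/((E + 1/(-11*(-7) - 44/45))*(-10)) = 1/((-79 + 1/(-11*(-7) - 44/45))*(-10)) = 1/((-79 + 1/(77 - 44*1/45))*(-10)) = 1/((-79 + 1/(77 - 44/45))*(-10)) = 1/((-79 + 1/(3421/45))*(-10)) = 1/((-79 + 45/3421)*(-10)) = 1/(-270214/3421*(-10)) = 1/(2702140/3421) = 3421/2702140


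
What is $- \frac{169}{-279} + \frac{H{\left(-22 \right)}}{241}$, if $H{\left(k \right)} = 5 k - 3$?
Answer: $\frac{9202}{67239} \approx 0.13686$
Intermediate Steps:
$H{\left(k \right)} = -3 + 5 k$
$- \frac{169}{-279} + \frac{H{\left(-22 \right)}}{241} = - \frac{169}{-279} + \frac{-3 + 5 \left(-22\right)}{241} = \left(-169\right) \left(- \frac{1}{279}\right) + \left(-3 - 110\right) \frac{1}{241} = \frac{169}{279} - \frac{113}{241} = \frac{9202}{67239}$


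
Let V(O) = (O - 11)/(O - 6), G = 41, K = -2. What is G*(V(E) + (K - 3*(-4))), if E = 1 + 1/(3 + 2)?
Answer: 11849/24 ≈ 493.71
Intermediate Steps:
E = 6/5 (E = 1 + 1/5 = 1 + ⅕ = 6/5 ≈ 1.2000)
V(O) = (-11 + O)/(-6 + O)
G*(V(E) + (K - 3*(-4))) = 41*((-11 + 6/5)/(-6 + 6/5) + (-2 - 3*(-4))) = 41*(-49/5/(-24/5) + (-2 + 12)) = 41*(-5/24*(-49/5) + 10) = 41*(49/24 + 10) = 41*(289/24) = 11849/24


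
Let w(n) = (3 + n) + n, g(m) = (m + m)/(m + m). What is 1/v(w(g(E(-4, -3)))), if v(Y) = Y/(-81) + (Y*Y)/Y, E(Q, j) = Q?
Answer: 81/400 ≈ 0.20250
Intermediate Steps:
g(m) = 1 (g(m) = (2*m)/((2*m)) = (2*m)*(1/(2*m)) = 1)
w(n) = 3 + 2*n
v(Y) = 80*Y/81 (v(Y) = Y*(-1/81) + Y²/Y = -Y/81 + Y = 80*Y/81)
1/v(w(g(E(-4, -3)))) = 1/(80*(3 + 2*1)/81) = 1/(80*(3 + 2)/81) = 1/((80/81)*5) = 1/(400/81) = 81/400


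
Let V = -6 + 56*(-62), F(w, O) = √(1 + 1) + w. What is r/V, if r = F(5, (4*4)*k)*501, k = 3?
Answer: -2505/3478 - 501*√2/3478 ≈ -0.92396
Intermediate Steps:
F(w, O) = w + √2 (F(w, O) = √2 + w = w + √2)
r = 2505 + 501*√2 (r = (5 + √2)*501 = 2505 + 501*√2 ≈ 3213.5)
V = -3478 (V = -6 - 3472 = -3478)
r/V = (2505 + 501*√2)/(-3478) = (2505 + 501*√2)*(-1/3478) = -2505/3478 - 501*√2/3478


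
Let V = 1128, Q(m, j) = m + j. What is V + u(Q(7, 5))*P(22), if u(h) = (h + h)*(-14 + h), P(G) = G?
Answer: 72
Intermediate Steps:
Q(m, j) = j + m
u(h) = 2*h*(-14 + h) (u(h) = (2*h)*(-14 + h) = 2*h*(-14 + h))
V + u(Q(7, 5))*P(22) = 1128 + (2*(5 + 7)*(-14 + (5 + 7)))*22 = 1128 + (2*12*(-14 + 12))*22 = 1128 + (2*12*(-2))*22 = 1128 - 48*22 = 1128 - 1056 = 72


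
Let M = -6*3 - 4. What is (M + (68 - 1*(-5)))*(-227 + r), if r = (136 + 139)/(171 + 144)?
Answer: -242182/21 ≈ -11532.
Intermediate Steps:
r = 55/63 (r = 275/315 = 275*(1/315) = 55/63 ≈ 0.87302)
M = -22 (M = -18 - 4 = -22)
(M + (68 - 1*(-5)))*(-227 + r) = (-22 + (68 - 1*(-5)))*(-227 + 55/63) = (-22 + (68 + 5))*(-14246/63) = (-22 + 73)*(-14246/63) = 51*(-14246/63) = -242182/21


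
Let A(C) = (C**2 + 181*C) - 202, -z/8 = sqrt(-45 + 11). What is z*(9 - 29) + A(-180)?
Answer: -382 + 160*I*sqrt(34) ≈ -382.0 + 932.95*I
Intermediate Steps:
z = -8*I*sqrt(34) (z = -8*sqrt(-45 + 11) = -8*I*sqrt(34) ≈ -46.648*I)
A(C) = -202 + C**2 + 181*C
z*(9 - 29) + A(-180) = (-8*I*sqrt(34))*(9 - 29) + (-202 + (-180)**2 + 181*(-180)) = -8*I*sqrt(34)*(-20) + (-202 + 32400 - 32580) = 160*I*sqrt(34) - 382 = -382 + 160*I*sqrt(34)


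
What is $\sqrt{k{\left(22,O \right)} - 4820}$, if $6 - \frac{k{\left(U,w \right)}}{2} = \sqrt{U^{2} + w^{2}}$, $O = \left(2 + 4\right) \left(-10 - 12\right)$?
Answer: $2 \sqrt{-1202 - 11 \sqrt{37}} \approx 71.244 i$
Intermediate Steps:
$O = -132$ ($O = 6 \left(-22\right) = -132$)
$k{\left(U,w \right)} = 12 - 2 \sqrt{U^{2} + w^{2}}$
$\sqrt{k{\left(22,O \right)} - 4820} = \sqrt{\left(12 - 2 \sqrt{22^{2} + \left(-132\right)^{2}}\right) - 4820} = \sqrt{\left(12 - 2 \sqrt{484 + 17424}\right) - 4820} = \sqrt{\left(12 - 2 \sqrt{17908}\right) - 4820} = \sqrt{\left(12 - 2 \cdot 22 \sqrt{37}\right) - 4820} = \sqrt{\left(12 - 44 \sqrt{37}\right) - 4820} = \sqrt{-4808 - 44 \sqrt{37}}$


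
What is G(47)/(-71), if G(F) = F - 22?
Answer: -25/71 ≈ -0.35211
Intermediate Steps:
G(F) = -22 + F
G(47)/(-71) = (-22 + 47)/(-71) = 25*(-1/71) = -25/71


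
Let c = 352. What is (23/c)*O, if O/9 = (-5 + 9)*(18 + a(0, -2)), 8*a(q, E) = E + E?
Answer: 7245/176 ≈ 41.165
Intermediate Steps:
a(q, E) = E/4 (a(q, E) = (E + E)/8 = (2*E)/8 = E/4)
O = 630 (O = 9*((-5 + 9)*(18 + (¼)*(-2))) = 9*(4*(18 - ½)) = 9*(4*(35/2)) = 9*70 = 630)
(23/c)*O = (23/352)*630 = 7245/176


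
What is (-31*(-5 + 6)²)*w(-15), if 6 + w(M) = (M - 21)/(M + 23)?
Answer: 651/2 ≈ 325.50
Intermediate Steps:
w(M) = -6 + (-21 + M)/(23 + M) (w(M) = -6 + (M - 21)/(M + 23) = -6 + (-21 + M)/(23 + M))
(-31*(-5 + 6)²)*w(-15) = (-31*(-5 + 6)²)*((-159 - 5*(-15))/(23 - 15)) = (-31*1²)*((-159 + 75)/8) = (-31*1)*((⅛)*(-84)) = -31*(-21/2) = 651/2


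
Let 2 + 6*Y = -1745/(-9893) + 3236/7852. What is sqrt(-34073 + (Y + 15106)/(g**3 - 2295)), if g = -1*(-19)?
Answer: I*sqrt(3563295893035352705377965)/10226849178 ≈ 184.58*I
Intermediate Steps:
g = 19
Y = -1054271/4481529 (Y = -1/3 + (-1745/(-9893) + 3236/7852)/6 = -1/3 + (-1745*(-1/9893) + 3236*(1/7852))/6 = -1/3 + (1745/9893 + 809/1963)/6 = -1/3 + (1/6)*(879144/1493843) = -1/3 + 146524/1493843 = -1054271/4481529 ≈ -0.23525)
sqrt(-34073 + (Y + 15106)/(g**3 - 2295)) = sqrt(-34073 + (-1054271/4481529 + 15106)/(19**3 - 2295)) = sqrt(-34073 + 67696922803/(4481529*(6859 - 2295))) = sqrt(-34073 + (67696922803/4481529)/4564) = sqrt(-34073 + (67696922803/4481529)*(1/4564)) = sqrt(-34073 + 67696922803/20453698356) = sqrt(-696851167161185/20453698356) = I*sqrt(3563295893035352705377965)/10226849178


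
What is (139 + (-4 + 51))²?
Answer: 34596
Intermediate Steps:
(139 + (-4 + 51))² = (139 + 47)² = 186² = 34596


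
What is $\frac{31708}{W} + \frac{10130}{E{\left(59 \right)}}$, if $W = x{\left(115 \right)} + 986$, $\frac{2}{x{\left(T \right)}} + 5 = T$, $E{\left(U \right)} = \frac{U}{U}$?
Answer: $\frac{551103970}{54231} \approx 10162.0$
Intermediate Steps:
$E{\left(U \right)} = 1$
$x{\left(T \right)} = \frac{2}{-5 + T}$
$W = \frac{54231}{55}$ ($W = \frac{2}{-5 + 115} + 986 = \frac{2}{110} + 986 = 2 \cdot \frac{1}{110} + 986 = \frac{1}{55} + 986 = \frac{54231}{55} \approx 986.02$)
$\frac{31708}{W} + \frac{10130}{E{\left(59 \right)}} = \frac{31708}{\frac{54231}{55}} + \frac{10130}{1} = 31708 \cdot \frac{55}{54231} + 10130 \cdot 1 = \frac{1743940}{54231} + 10130 = \frac{551103970}{54231}$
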